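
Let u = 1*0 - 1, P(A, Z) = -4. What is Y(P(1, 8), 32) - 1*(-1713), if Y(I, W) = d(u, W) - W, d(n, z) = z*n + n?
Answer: 1648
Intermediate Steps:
u = -1 (u = 0 - 1 = -1)
d(n, z) = n + n*z (d(n, z) = n*z + n = n + n*z)
Y(I, W) = -1 - 2*W (Y(I, W) = -(1 + W) - W = (-1 - W) - W = -1 - 2*W)
Y(P(1, 8), 32) - 1*(-1713) = (-1 - 2*32) - 1*(-1713) = (-1 - 64) + 1713 = -65 + 1713 = 1648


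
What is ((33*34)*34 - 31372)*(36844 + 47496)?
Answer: 571487840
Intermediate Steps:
((33*34)*34 - 31372)*(36844 + 47496) = (1122*34 - 31372)*84340 = (38148 - 31372)*84340 = 6776*84340 = 571487840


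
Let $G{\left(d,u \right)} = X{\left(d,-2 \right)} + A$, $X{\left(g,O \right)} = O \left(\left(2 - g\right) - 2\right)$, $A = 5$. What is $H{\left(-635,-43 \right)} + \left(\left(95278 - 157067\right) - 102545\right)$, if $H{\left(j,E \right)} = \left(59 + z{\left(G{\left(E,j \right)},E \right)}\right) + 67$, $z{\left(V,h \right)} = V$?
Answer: $-164289$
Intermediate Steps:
$X{\left(g,O \right)} = - O g$ ($X{\left(g,O \right)} = O \left(- g\right) = - O g$)
$G{\left(d,u \right)} = 5 + 2 d$ ($G{\left(d,u \right)} = \left(-1\right) \left(-2\right) d + 5 = 2 d + 5 = 5 + 2 d$)
$H{\left(j,E \right)} = 131 + 2 E$ ($H{\left(j,E \right)} = \left(59 + \left(5 + 2 E\right)\right) + 67 = \left(64 + 2 E\right) + 67 = 131 + 2 E$)
$H{\left(-635,-43 \right)} + \left(\left(95278 - 157067\right) - 102545\right) = \left(131 + 2 \left(-43\right)\right) + \left(\left(95278 - 157067\right) - 102545\right) = \left(131 - 86\right) - 164334 = 45 - 164334 = -164289$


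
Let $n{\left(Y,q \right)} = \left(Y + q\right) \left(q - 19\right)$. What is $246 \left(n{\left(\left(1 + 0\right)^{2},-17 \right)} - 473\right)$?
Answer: $25338$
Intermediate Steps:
$n{\left(Y,q \right)} = \left(-19 + q\right) \left(Y + q\right)$ ($n{\left(Y,q \right)} = \left(Y + q\right) \left(-19 + q\right) = \left(-19 + q\right) \left(Y + q\right)$)
$246 \left(n{\left(\left(1 + 0\right)^{2},-17 \right)} - 473\right) = 246 \left(\left(\left(-17\right)^{2} - 19 \left(1 + 0\right)^{2} - -323 + \left(1 + 0\right)^{2} \left(-17\right)\right) - 473\right) = 246 \left(\left(289 - 19 \cdot 1^{2} + 323 + 1^{2} \left(-17\right)\right) - 473\right) = 246 \left(\left(289 - 19 + 323 + 1 \left(-17\right)\right) - 473\right) = 246 \left(\left(289 - 19 + 323 - 17\right) - 473\right) = 246 \left(576 - 473\right) = 246 \cdot 103 = 25338$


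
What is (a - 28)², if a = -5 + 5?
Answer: 784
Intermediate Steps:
a = 0
(a - 28)² = (0 - 28)² = (-28)² = 784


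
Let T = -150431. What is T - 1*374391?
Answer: -524822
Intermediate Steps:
T - 1*374391 = -150431 - 1*374391 = -150431 - 374391 = -524822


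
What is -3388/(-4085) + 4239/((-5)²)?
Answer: 3480203/20425 ≈ 170.39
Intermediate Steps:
-3388/(-4085) + 4239/((-5)²) = -3388*(-1/4085) + 4239/25 = 3388/4085 + 4239*(1/25) = 3388/4085 + 4239/25 = 3480203/20425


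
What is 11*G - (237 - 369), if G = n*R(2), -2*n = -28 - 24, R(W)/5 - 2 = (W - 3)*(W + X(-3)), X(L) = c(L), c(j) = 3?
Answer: -4158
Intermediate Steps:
X(L) = 3
R(W) = 10 + 5*(-3 + W)*(3 + W) (R(W) = 10 + 5*((W - 3)*(W + 3)) = 10 + 5*((-3 + W)*(3 + W)) = 10 + 5*(-3 + W)*(3 + W))
n = 26 (n = -(-28 - 24)/2 = -1/2*(-52) = 26)
G = -390 (G = 26*(-35 + 5*2**2) = 26*(-35 + 5*4) = 26*(-35 + 20) = 26*(-15) = -390)
11*G - (237 - 369) = 11*(-390) - (237 - 369) = -4290 - 1*(-132) = -4290 + 132 = -4158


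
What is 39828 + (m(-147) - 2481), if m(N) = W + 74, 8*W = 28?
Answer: 74849/2 ≈ 37425.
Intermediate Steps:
W = 7/2 (W = (⅛)*28 = 7/2 ≈ 3.5000)
m(N) = 155/2 (m(N) = 7/2 + 74 = 155/2)
39828 + (m(-147) - 2481) = 39828 + (155/2 - 2481) = 39828 - 4807/2 = 74849/2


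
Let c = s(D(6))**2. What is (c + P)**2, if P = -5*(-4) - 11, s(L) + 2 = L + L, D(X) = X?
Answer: 11881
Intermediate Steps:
s(L) = -2 + 2*L (s(L) = -2 + (L + L) = -2 + 2*L)
c = 100 (c = (-2 + 2*6)**2 = (-2 + 12)**2 = 10**2 = 100)
P = 9 (P = 20 - 11 = 9)
(c + P)**2 = (100 + 9)**2 = 109**2 = 11881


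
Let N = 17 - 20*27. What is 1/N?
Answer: -1/523 ≈ -0.0019120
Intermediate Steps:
N = -523 (N = 17 - 540 = -523)
1/N = 1/(-523) = -1/523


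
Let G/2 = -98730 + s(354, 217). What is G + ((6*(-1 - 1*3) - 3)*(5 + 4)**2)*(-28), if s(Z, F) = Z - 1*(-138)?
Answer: -135240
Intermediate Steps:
s(Z, F) = 138 + Z (s(Z, F) = Z + 138 = 138 + Z)
G = -196476 (G = 2*(-98730 + (138 + 354)) = 2*(-98730 + 492) = 2*(-98238) = -196476)
G + ((6*(-1 - 1*3) - 3)*(5 + 4)**2)*(-28) = -196476 + ((6*(-1 - 1*3) - 3)*(5 + 4)**2)*(-28) = -196476 + ((6*(-1 - 3) - 3)*9**2)*(-28) = -196476 + ((6*(-4) - 3)*81)*(-28) = -196476 + ((-24 - 3)*81)*(-28) = -196476 - 27*81*(-28) = -196476 - 2187*(-28) = -196476 + 61236 = -135240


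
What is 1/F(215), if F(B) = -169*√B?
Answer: -√215/36335 ≈ -0.00040355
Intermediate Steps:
1/F(215) = 1/(-169*√215) = -√215/36335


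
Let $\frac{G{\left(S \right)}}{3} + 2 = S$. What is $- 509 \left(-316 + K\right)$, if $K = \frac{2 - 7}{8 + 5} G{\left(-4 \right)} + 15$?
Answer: $\frac{1945907}{13} \approx 1.4969 \cdot 10^{5}$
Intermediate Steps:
$G{\left(S \right)} = -6 + 3 S$
$K = \frac{285}{13}$ ($K = \frac{2 - 7}{8 + 5} \left(-6 + 3 \left(-4\right)\right) + 15 = - \frac{5}{13} \left(-6 - 12\right) + 15 = \left(-5\right) \frac{1}{13} \left(-18\right) + 15 = \left(- \frac{5}{13}\right) \left(-18\right) + 15 = \frac{90}{13} + 15 = \frac{285}{13} \approx 21.923$)
$- 509 \left(-316 + K\right) = - 509 \left(-316 + \frac{285}{13}\right) = \left(-509\right) \left(- \frac{3823}{13}\right) = \frac{1945907}{13}$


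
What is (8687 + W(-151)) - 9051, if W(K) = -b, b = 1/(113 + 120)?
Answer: -84813/233 ≈ -364.00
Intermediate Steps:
b = 1/233 ≈ 0.0042918
W(K) = -1/233 (W(K) = -1*1/233 = -1/233)
(8687 + W(-151)) - 9051 = (8687 - 1/233) - 9051 = 2024070/233 - 9051 = -84813/233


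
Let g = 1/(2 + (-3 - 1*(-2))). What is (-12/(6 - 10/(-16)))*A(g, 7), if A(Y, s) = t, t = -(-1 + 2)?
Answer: 96/53 ≈ 1.8113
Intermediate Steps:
t = -1 (t = -1*1 = -1)
g = 1 (g = 1/(2 + (-3 + 2)) = 1/(2 - 1) = 1/1 = 1)
A(Y, s) = -1
(-12/(6 - 10/(-16)))*A(g, 7) = (-12/(6 - 10/(-16)))*(-1) = (-12/(6 - 10*(-1/16)))*(-1) = (-12/(6 + 5/8))*(-1) = (-12/(53/8))*(-1) = ((8/53)*(-12))*(-1) = -96/53*(-1) = 96/53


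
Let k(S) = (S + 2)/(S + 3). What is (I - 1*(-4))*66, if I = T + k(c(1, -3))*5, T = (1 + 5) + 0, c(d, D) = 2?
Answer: 924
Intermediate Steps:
T = 6 (T = 6 + 0 = 6)
k(S) = (2 + S)/(3 + S)
I = 10 (I = 6 + ((2 + 2)/(3 + 2))*5 = 6 + (4/5)*5 = 6 + ((⅕)*4)*5 = 6 + (⅘)*5 = 6 + 4 = 10)
(I - 1*(-4))*66 = (10 - 1*(-4))*66 = (10 + 4)*66 = 14*66 = 924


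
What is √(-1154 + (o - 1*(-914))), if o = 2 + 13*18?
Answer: 2*I ≈ 2.0*I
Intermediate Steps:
o = 236 (o = 2 + 234 = 236)
√(-1154 + (o - 1*(-914))) = √(-1154 + (236 - 1*(-914))) = √(-1154 + (236 + 914)) = √(-1154 + 1150) = √(-4) = 2*I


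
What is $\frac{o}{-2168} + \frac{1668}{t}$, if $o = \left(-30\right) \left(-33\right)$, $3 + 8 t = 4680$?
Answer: $\frac{4049927}{1689956} \approx 2.3965$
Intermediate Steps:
$t = \frac{4677}{8}$ ($t = - \frac{3}{8} + \frac{1}{8} \cdot 4680 = - \frac{3}{8} + 585 = \frac{4677}{8} \approx 584.63$)
$o = 990$
$\frac{o}{-2168} + \frac{1668}{t} = \frac{990}{-2168} + \frac{1668}{\frac{4677}{8}} = 990 \left(- \frac{1}{2168}\right) + 1668 \cdot \frac{8}{4677} = - \frac{495}{1084} + \frac{4448}{1559} = \frac{4049927}{1689956}$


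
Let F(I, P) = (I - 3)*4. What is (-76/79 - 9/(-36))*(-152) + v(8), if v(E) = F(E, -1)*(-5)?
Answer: 650/79 ≈ 8.2278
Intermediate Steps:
F(I, P) = -12 + 4*I (F(I, P) = (-3 + I)*4 = -12 + 4*I)
v(E) = 60 - 20*E (v(E) = (-12 + 4*E)*(-5) = 60 - 20*E)
(-76/79 - 9/(-36))*(-152) + v(8) = (-76/79 - 9/(-36))*(-152) + (60 - 20*8) = (-76*1/79 - 9*(-1/36))*(-152) + (60 - 160) = (-76/79 + ¼)*(-152) - 100 = -225/316*(-152) - 100 = 8550/79 - 100 = 650/79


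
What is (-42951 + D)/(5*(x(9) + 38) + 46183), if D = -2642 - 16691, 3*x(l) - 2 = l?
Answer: -93426/69587 ≈ -1.3426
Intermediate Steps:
x(l) = ⅔ + l/3
D = -19333
(-42951 + D)/(5*(x(9) + 38) + 46183) = (-42951 - 19333)/(5*((⅔ + (⅓)*9) + 38) + 46183) = -62284/(5*((⅔ + 3) + 38) + 46183) = -62284/(5*(11/3 + 38) + 46183) = -62284/(5*(125/3) + 46183) = -62284/(625/3 + 46183) = -62284/139174/3 = -62284*3/139174 = -93426/69587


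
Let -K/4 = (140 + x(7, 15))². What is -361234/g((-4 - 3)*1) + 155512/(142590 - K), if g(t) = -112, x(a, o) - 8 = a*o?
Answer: 36003670457/11161528 ≈ 3225.7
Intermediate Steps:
x(a, o) = 8 + a*o
K = -256036 (K = -4*(140 + (8 + 7*15))² = -4*(140 + (8 + 105))² = -4*(140 + 113)² = -4*253² = -4*64009 = -256036)
-361234/g((-4 - 3)*1) + 155512/(142590 - K) = -361234/(-112) + 155512/(142590 - 1*(-256036)) = -361234*(-1/112) + 155512/(142590 + 256036) = 180617/56 + 155512/398626 = 180617/56 + 155512*(1/398626) = 180617/56 + 77756/199313 = 36003670457/11161528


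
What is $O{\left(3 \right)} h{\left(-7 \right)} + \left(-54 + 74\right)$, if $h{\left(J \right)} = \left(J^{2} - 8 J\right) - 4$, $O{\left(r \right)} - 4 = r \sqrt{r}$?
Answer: $424 + 303 \sqrt{3} \approx 948.81$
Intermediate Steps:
$O{\left(r \right)} = 4 + r^{\frac{3}{2}}$ ($O{\left(r \right)} = 4 + r \sqrt{r} = 4 + r^{\frac{3}{2}}$)
$h{\left(J \right)} = -4 + J^{2} - 8 J$
$O{\left(3 \right)} h{\left(-7 \right)} + \left(-54 + 74\right) = \left(4 + 3^{\frac{3}{2}}\right) \left(-4 + \left(-7\right)^{2} - -56\right) + \left(-54 + 74\right) = \left(4 + 3 \sqrt{3}\right) \left(-4 + 49 + 56\right) + 20 = \left(4 + 3 \sqrt{3}\right) 101 + 20 = \left(404 + 303 \sqrt{3}\right) + 20 = 424 + 303 \sqrt{3}$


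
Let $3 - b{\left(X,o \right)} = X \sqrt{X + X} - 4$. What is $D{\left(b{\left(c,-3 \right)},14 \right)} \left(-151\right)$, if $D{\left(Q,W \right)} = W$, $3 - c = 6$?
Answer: $-2114$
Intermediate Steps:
$c = -3$ ($c = 3 - 6 = -3$)
$b{\left(X,o \right)} = 7 - \sqrt{2} X^{\frac{3}{2}}$ ($b{\left(X,o \right)} = 3 - \left(X \sqrt{X + X} - 4\right) = 3 - \left(X \sqrt{2 X} - 4\right) = 3 - \left(X \sqrt{2} \sqrt{X} - 4\right) = 3 - \left(\sqrt{2} X^{\frac{3}{2}} - 4\right) = 3 - \left(-4 + \sqrt{2} X^{\frac{3}{2}}\right) = 7 - \sqrt{2} X^{\frac{3}{2}}$)
$D{\left(b{\left(c,-3 \right)},14 \right)} \left(-151\right) = 14 \left(-151\right) = -2114$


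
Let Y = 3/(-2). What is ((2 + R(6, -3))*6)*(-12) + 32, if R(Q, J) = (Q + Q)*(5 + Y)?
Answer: -3136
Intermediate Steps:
Y = -3/2 (Y = 3*(-½) = -3/2 ≈ -1.5000)
R(Q, J) = 7*Q (R(Q, J) = (Q + Q)*(5 - 3/2) = (2*Q)*(7/2) = 7*Q)
((2 + R(6, -3))*6)*(-12) + 32 = ((2 + 7*6)*6)*(-12) + 32 = ((2 + 42)*6)*(-12) + 32 = (44*6)*(-12) + 32 = 264*(-12) + 32 = -3168 + 32 = -3136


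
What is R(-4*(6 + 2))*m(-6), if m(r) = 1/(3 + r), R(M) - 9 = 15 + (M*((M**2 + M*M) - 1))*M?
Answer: -2096152/3 ≈ -6.9872e+5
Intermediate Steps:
R(M) = 24 + M**2*(-1 + 2*M**2) (R(M) = 9 + (15 + (M*((M**2 + M*M) - 1))*M) = 9 + (15 + (M*((M**2 + M**2) - 1))*M) = 9 + (15 + (M*(2*M**2 - 1))*M) = 9 + (15 + (M*(-1 + 2*M**2))*M) = 9 + (15 + M**2*(-1 + 2*M**2)) = 24 + M**2*(-1 + 2*M**2))
R(-4*(6 + 2))*m(-6) = (24 - (-4*(6 + 2))**2 + 2*(-4*(6 + 2))**4)/(3 - 6) = (24 - (-4*8)**2 + 2*(-4*8)**4)/(-3) = (24 - 1*(-32)**2 + 2*(-32)**4)*(-1/3) = (24 - 1*1024 + 2*1048576)*(-1/3) = (24 - 1024 + 2097152)*(-1/3) = 2096152*(-1/3) = -2096152/3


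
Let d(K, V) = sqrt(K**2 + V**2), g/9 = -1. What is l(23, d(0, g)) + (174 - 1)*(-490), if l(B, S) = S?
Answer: -84761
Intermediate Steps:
g = -9 (g = 9*(-1) = -9)
l(23, d(0, g)) + (174 - 1)*(-490) = sqrt(0**2 + (-9)**2) + (174 - 1)*(-490) = sqrt(0 + 81) + 173*(-490) = sqrt(81) - 84770 = 9 - 84770 = -84761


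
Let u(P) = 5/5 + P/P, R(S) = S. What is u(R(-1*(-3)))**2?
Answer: 4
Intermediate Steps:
u(P) = 2 (u(P) = 5*(1/5) + 1 = 1 + 1 = 2)
u(R(-1*(-3)))**2 = 2**2 = 4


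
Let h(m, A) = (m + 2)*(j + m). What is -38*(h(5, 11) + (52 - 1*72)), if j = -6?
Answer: 1026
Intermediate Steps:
h(m, A) = (-6 + m)*(2 + m) (h(m, A) = (m + 2)*(-6 + m) = (2 + m)*(-6 + m) = (-6 + m)*(2 + m))
-38*(h(5, 11) + (52 - 1*72)) = -38*((-12 + 5**2 - 4*5) + (52 - 1*72)) = -38*((-12 + 25 - 20) + (52 - 72)) = -38*(-7 - 20) = -38*(-27) = 1026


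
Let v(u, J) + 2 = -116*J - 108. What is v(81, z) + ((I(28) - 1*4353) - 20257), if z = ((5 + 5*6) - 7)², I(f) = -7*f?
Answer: -115860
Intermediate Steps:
z = 784 (z = ((5 + 30) - 7)² = (35 - 7)² = 28² = 784)
v(u, J) = -110 - 116*J (v(u, J) = -2 + (-116*J - 108) = -2 + (-108 - 116*J) = -110 - 116*J)
v(81, z) + ((I(28) - 1*4353) - 20257) = (-110 - 116*784) + ((-7*28 - 1*4353) - 20257) = (-110 - 90944) + ((-196 - 4353) - 20257) = -91054 + (-4549 - 20257) = -91054 - 24806 = -115860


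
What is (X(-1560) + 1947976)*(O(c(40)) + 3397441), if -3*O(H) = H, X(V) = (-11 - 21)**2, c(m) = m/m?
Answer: 19864835578000/3 ≈ 6.6216e+12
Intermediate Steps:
c(m) = 1
X(V) = 1024 (X(V) = (-32)**2 = 1024)
O(H) = -H/3
(X(-1560) + 1947976)*(O(c(40)) + 3397441) = (1024 + 1947976)*(-1/3*1 + 3397441) = 1949000*(-1/3 + 3397441) = 1949000*(10192322/3) = 19864835578000/3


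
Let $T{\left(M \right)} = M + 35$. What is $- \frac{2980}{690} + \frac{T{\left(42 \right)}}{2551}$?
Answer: $- \frac{754885}{176019} \approx -4.2887$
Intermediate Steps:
$T{\left(M \right)} = 35 + M$
$- \frac{2980}{690} + \frac{T{\left(42 \right)}}{2551} = - \frac{2980}{690} + \frac{35 + 42}{2551} = \left(-2980\right) \frac{1}{690} + 77 \cdot \frac{1}{2551} = - \frac{298}{69} + \frac{77}{2551} = - \frac{754885}{176019}$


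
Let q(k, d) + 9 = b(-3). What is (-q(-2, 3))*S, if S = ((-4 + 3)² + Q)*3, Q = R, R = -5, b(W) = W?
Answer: -144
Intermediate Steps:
Q = -5
q(k, d) = -12 (q(k, d) = -9 - 3 = -12)
S = -12 (S = ((-4 + 3)² - 5)*3 = ((-1)² - 5)*3 = (1 - 5)*3 = -4*3 = -12)
(-q(-2, 3))*S = -1*(-12)*(-12) = 12*(-12) = -144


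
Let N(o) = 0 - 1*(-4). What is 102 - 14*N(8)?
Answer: 46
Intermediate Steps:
N(o) = 4 (N(o) = 0 + 4 = 4)
102 - 14*N(8) = 102 - 14*4 = 102 - 56 = 46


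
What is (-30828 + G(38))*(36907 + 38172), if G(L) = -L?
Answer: -2317388414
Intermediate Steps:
(-30828 + G(38))*(36907 + 38172) = (-30828 - 1*38)*(36907 + 38172) = (-30828 - 38)*75079 = -30866*75079 = -2317388414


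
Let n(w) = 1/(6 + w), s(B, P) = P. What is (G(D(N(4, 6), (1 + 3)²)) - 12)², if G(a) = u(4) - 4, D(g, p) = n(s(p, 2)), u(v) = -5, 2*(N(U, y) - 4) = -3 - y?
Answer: 441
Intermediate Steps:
N(U, y) = 5/2 - y/2 (N(U, y) = 4 + (-3 - y)/2 = 4 + (-3/2 - y/2) = 5/2 - y/2)
D(g, p) = ⅛ (D(g, p) = 1/(6 + 2) = 1/8 = ⅛)
G(a) = -9 (G(a) = -5 - 4 = -9)
(G(D(N(4, 6), (1 + 3)²)) - 12)² = (-9 - 12)² = (-21)² = 441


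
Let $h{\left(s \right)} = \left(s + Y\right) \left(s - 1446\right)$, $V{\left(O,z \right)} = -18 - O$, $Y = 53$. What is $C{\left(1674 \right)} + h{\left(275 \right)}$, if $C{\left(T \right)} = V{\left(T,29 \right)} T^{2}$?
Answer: $-4741835080$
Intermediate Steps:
$h{\left(s \right)} = \left(-1446 + s\right) \left(53 + s\right)$ ($h{\left(s \right)} = \left(s + 53\right) \left(s - 1446\right) = \left(53 + s\right) \left(-1446 + s\right) = \left(-1446 + s\right) \left(53 + s\right)$)
$C{\left(T \right)} = T^{2} \left(-18 - T\right)$ ($C{\left(T \right)} = \left(-18 - T\right) T^{2} = T^{2} \left(-18 - T\right)$)
$C{\left(1674 \right)} + h{\left(275 \right)} = 1674^{2} \left(-18 - 1674\right) - \left(459713 - 75625\right) = 2802276 \left(-18 - 1674\right) - 384088 = 2802276 \left(-1692\right) - 384088 = -4741450992 - 384088 = -4741835080$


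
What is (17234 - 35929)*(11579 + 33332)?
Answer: -839611145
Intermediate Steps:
(17234 - 35929)*(11579 + 33332) = -18695*44911 = -839611145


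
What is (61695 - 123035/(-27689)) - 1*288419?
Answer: -6277637801/27689 ≈ -2.2672e+5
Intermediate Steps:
(61695 - 123035/(-27689)) - 1*288419 = (61695 - 123035*(-1)/27689) - 288419 = (61695 - 1*(-123035/27689)) - 288419 = (61695 + 123035/27689) - 288419 = 1708395890/27689 - 288419 = -6277637801/27689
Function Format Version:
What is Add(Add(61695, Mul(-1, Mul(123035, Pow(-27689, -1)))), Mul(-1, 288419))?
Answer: Rational(-6277637801, 27689) ≈ -2.2672e+5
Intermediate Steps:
Add(Add(61695, Mul(-1, Mul(123035, Pow(-27689, -1)))), Mul(-1, 288419)) = Add(Add(61695, Mul(-1, Mul(123035, Rational(-1, 27689)))), -288419) = Add(Add(61695, Mul(-1, Rational(-123035, 27689))), -288419) = Add(Add(61695, Rational(123035, 27689)), -288419) = Add(Rational(1708395890, 27689), -288419) = Rational(-6277637801, 27689)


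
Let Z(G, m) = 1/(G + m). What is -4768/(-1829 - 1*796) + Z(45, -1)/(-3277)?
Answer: 687485759/378493500 ≈ 1.8164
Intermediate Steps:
-4768/(-1829 - 1*796) + Z(45, -1)/(-3277) = -4768/(-1829 - 1*796) + 1/((45 - 1)*(-3277)) = -4768/(-1829 - 796) - 1/3277/44 = -4768/(-2625) + (1/44)*(-1/3277) = -4768*(-1/2625) - 1/144188 = 4768/2625 - 1/144188 = 687485759/378493500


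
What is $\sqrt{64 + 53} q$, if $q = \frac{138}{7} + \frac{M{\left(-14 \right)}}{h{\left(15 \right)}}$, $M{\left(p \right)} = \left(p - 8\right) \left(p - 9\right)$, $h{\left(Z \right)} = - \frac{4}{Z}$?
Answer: $- \frac{78867 \sqrt{13}}{14} \approx -20311.0$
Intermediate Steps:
$M{\left(p \right)} = \left(-9 + p\right) \left(-8 + p\right)$ ($M{\left(p \right)} = \left(-8 + p\right) \left(-9 + p\right) = \left(-9 + p\right) \left(-8 + p\right)$)
$q = - \frac{26289}{14}$ ($q = \frac{138}{7} + \frac{72 + \left(-14\right)^{2} - -238}{\left(-4\right) \frac{1}{15}} = 138 \cdot \frac{1}{7} + \frac{72 + 196 + 238}{\left(-4\right) \frac{1}{15}} = \frac{138}{7} + \frac{506}{- \frac{4}{15}} = \frac{138}{7} + 506 \left(- \frac{15}{4}\right) = \frac{138}{7} - \frac{3795}{2} = - \frac{26289}{14} \approx -1877.8$)
$\sqrt{64 + 53} q = \sqrt{64 + 53} \left(- \frac{26289}{14}\right) = \sqrt{117} \left(- \frac{26289}{14}\right) = 3 \sqrt{13} \left(- \frac{26289}{14}\right) = - \frac{78867 \sqrt{13}}{14}$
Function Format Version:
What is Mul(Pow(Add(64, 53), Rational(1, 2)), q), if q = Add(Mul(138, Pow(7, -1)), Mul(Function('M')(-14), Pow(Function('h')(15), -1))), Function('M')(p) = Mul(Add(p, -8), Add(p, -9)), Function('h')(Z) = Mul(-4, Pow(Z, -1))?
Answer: Mul(Rational(-78867, 14), Pow(13, Rational(1, 2))) ≈ -20311.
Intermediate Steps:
Function('M')(p) = Mul(Add(-9, p), Add(-8, p)) (Function('M')(p) = Mul(Add(-8, p), Add(-9, p)) = Mul(Add(-9, p), Add(-8, p)))
q = Rational(-26289, 14) (q = Add(Mul(138, Pow(7, -1)), Mul(Add(72, Pow(-14, 2), Mul(-17, -14)), Pow(Mul(-4, Pow(15, -1)), -1))) = Add(Mul(138, Rational(1, 7)), Mul(Add(72, 196, 238), Pow(Mul(-4, Rational(1, 15)), -1))) = Add(Rational(138, 7), Mul(506, Pow(Rational(-4, 15), -1))) = Add(Rational(138, 7), Mul(506, Rational(-15, 4))) = Add(Rational(138, 7), Rational(-3795, 2)) = Rational(-26289, 14) ≈ -1877.8)
Mul(Pow(Add(64, 53), Rational(1, 2)), q) = Mul(Pow(Add(64, 53), Rational(1, 2)), Rational(-26289, 14)) = Mul(Pow(117, Rational(1, 2)), Rational(-26289, 14)) = Mul(Mul(3, Pow(13, Rational(1, 2))), Rational(-26289, 14)) = Mul(Rational(-78867, 14), Pow(13, Rational(1, 2)))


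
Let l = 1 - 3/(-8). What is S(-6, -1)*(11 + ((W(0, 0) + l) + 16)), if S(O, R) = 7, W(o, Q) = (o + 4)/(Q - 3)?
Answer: 4543/24 ≈ 189.29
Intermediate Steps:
W(o, Q) = (4 + o)/(-3 + Q)
l = 11/8 (l = 1 - 3*(-⅛) = 1 + 3/8 = 11/8 ≈ 1.3750)
S(-6, -1)*(11 + ((W(0, 0) + l) + 16)) = 7*(11 + (((4 + 0)/(-3 + 0) + 11/8) + 16)) = 7*(11 + ((4/(-3) + 11/8) + 16)) = 7*(11 + ((-⅓*4 + 11/8) + 16)) = 7*(11 + ((-4/3 + 11/8) + 16)) = 7*(11 + (1/24 + 16)) = 7*(11 + 385/24) = 7*(649/24) = 4543/24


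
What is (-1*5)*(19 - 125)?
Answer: 530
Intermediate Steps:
(-1*5)*(19 - 125) = -5*(-106) = 530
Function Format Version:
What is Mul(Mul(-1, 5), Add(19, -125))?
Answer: 530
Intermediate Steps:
Mul(Mul(-1, 5), Add(19, -125)) = Mul(-5, -106) = 530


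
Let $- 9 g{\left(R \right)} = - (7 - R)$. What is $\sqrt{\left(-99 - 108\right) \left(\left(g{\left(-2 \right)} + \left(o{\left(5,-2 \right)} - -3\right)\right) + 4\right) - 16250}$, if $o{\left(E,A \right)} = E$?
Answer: $i \sqrt{18941} \approx 137.63 i$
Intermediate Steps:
$g{\left(R \right)} = \frac{7}{9} - \frac{R}{9}$ ($g{\left(R \right)} = - \frac{\left(-1\right) \left(7 - R\right)}{9} = - \frac{-7 + R}{9} = \frac{7}{9} - \frac{R}{9}$)
$\sqrt{\left(-99 - 108\right) \left(\left(g{\left(-2 \right)} + \left(o{\left(5,-2 \right)} - -3\right)\right) + 4\right) - 16250} = \sqrt{\left(-99 - 108\right) \left(\left(\left(\frac{7}{9} - - \frac{2}{9}\right) + \left(5 - -3\right)\right) + 4\right) - 16250} = \sqrt{- 207 \left(\left(\left(\frac{7}{9} + \frac{2}{9}\right) + \left(5 + 3\right)\right) + 4\right) - 16250} = \sqrt{- 207 \left(\left(1 + 8\right) + 4\right) - 16250} = \sqrt{- 207 \left(9 + 4\right) - 16250} = \sqrt{\left(-207\right) 13 - 16250} = \sqrt{-2691 - 16250} = \sqrt{-18941} = i \sqrt{18941}$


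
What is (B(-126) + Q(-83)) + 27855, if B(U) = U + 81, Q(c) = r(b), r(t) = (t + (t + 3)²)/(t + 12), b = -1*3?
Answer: 83429/3 ≈ 27810.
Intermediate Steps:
b = -3
r(t) = (t + (3 + t)²)/(12 + t)
Q(c) = -⅓ (Q(c) = (-3 + (3 - 3)²)/(12 - 3) = (-3 + 0²)/9 = (-3 + 0)/9 = (⅑)*(-3) = -⅓)
B(U) = 81 + U
(B(-126) + Q(-83)) + 27855 = ((81 - 126) - ⅓) + 27855 = (-45 - ⅓) + 27855 = -136/3 + 27855 = 83429/3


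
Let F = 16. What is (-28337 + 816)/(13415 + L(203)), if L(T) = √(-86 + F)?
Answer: -73838843/35992459 + 27521*I*√70/179962295 ≈ -2.0515 + 0.0012795*I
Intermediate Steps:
L(T) = I*√70 (L(T) = √(-86 + 16) = √(-70) = I*√70)
(-28337 + 816)/(13415 + L(203)) = (-28337 + 816)/(13415 + I*√70) = -27521/(13415 + I*√70)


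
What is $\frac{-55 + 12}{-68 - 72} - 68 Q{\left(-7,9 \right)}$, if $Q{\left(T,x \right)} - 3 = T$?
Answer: $\frac{38123}{140} \approx 272.31$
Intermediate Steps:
$Q{\left(T,x \right)} = 3 + T$
$\frac{-55 + 12}{-68 - 72} - 68 Q{\left(-7,9 \right)} = \frac{-55 + 12}{-68 - 72} - 68 \left(3 - 7\right) = - \frac{43}{-140} - -272 = \left(-43\right) \left(- \frac{1}{140}\right) + 272 = \frac{43}{140} + 272 = \frac{38123}{140}$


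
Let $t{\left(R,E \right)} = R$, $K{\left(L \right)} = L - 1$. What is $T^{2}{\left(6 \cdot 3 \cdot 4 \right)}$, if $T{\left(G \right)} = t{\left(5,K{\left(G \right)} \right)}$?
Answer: $25$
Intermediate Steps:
$K{\left(L \right)} = -1 + L$
$T{\left(G \right)} = 5$
$T^{2}{\left(6 \cdot 3 \cdot 4 \right)} = 5^{2} = 25$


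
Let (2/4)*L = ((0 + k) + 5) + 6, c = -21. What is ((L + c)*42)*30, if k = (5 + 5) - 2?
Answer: 21420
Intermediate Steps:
k = 8 (k = 10 - 2 = 8)
L = 38 (L = 2*(((0 + 8) + 5) + 6) = 2*((8 + 5) + 6) = 2*(13 + 6) = 2*19 = 38)
((L + c)*42)*30 = ((38 - 21)*42)*30 = (17*42)*30 = 714*30 = 21420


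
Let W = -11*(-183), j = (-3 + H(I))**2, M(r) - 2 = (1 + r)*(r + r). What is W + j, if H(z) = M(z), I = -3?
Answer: 2134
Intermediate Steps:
M(r) = 2 + 2*r*(1 + r) (M(r) = 2 + (1 + r)*(r + r) = 2 + (1 + r)*(2*r) = 2 + 2*r*(1 + r))
H(z) = 2 + 2*z + 2*z**2
j = 121 (j = (-3 + (2 + 2*(-3) + 2*(-3)**2))**2 = (-3 + (2 - 6 + 2*9))**2 = (-3 + (2 - 6 + 18))**2 = (-3 + 14)**2 = 11**2 = 121)
W = 2013
W + j = 2013 + 121 = 2134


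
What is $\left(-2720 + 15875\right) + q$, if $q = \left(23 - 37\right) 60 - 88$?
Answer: $12227$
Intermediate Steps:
$q = -928$ ($q = \left(-14\right) 60 - 88 = -840 - 88 = -928$)
$\left(-2720 + 15875\right) + q = \left(-2720 + 15875\right) - 928 = 13155 - 928 = 12227$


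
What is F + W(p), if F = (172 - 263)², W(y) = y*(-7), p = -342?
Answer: 10675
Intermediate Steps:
W(y) = -7*y
F = 8281 (F = (-91)² = 8281)
F + W(p) = 8281 - 7*(-342) = 8281 + 2394 = 10675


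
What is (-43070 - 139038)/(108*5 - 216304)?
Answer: 45527/53941 ≈ 0.84402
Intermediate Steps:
(-43070 - 139038)/(108*5 - 216304) = -182108/(540 - 216304) = -182108/(-215764) = -182108*(-1/215764) = 45527/53941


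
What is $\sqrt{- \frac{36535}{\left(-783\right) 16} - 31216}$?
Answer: $\frac{i \sqrt{34020263631}}{1044} \approx 176.67 i$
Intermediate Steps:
$\sqrt{- \frac{36535}{\left(-783\right) 16} - 31216} = \sqrt{- \frac{36535}{-12528} - 31216} = \sqrt{\left(-36535\right) \left(- \frac{1}{12528}\right) - 31216} = \sqrt{\frac{36535}{12528} - 31216} = \sqrt{- \frac{391037513}{12528}} = \frac{i \sqrt{34020263631}}{1044}$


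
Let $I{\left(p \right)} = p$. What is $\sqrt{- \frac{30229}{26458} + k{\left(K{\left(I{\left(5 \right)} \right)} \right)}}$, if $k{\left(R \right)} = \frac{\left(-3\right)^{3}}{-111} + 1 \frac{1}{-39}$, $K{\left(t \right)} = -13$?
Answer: $\frac{i \sqrt{1348197348525690}}{38178894} \approx 0.96173 i$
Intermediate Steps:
$k{\left(R \right)} = \frac{314}{1443}$ ($k{\left(R \right)} = \left(-27\right) \left(- \frac{1}{111}\right) + 1 \left(- \frac{1}{39}\right) = \frac{9}{37} - \frac{1}{39} = \frac{314}{1443}$)
$\sqrt{- \frac{30229}{26458} + k{\left(K{\left(I{\left(5 \right)} \right)} \right)}} = \sqrt{- \frac{30229}{26458} + \frac{314}{1443}} = \sqrt{- \frac{35312635}{38178894}} = \frac{i \sqrt{1348197348525690}}{38178894}$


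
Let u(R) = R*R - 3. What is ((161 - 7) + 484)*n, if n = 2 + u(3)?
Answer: 5104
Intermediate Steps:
u(R) = -3 + R² (u(R) = R² - 3 = -3 + R²)
n = 8 (n = 2 + (-3 + 3²) = 2 + (-3 + 9) = 2 + 6 = 8)
((161 - 7) + 484)*n = ((161 - 7) + 484)*8 = (154 + 484)*8 = 638*8 = 5104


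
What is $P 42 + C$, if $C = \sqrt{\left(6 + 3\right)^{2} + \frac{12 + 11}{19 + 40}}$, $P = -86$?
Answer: $-3612 + \frac{49 \sqrt{118}}{59} \approx -3603.0$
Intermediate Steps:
$C = \frac{49 \sqrt{118}}{59}$ ($C = \sqrt{9^{2} + \frac{23}{59}} = \sqrt{81 + 23 \cdot \frac{1}{59}} = \sqrt{81 + \frac{23}{59}} = \sqrt{\frac{4802}{59}} = \frac{49 \sqrt{118}}{59} \approx 9.0216$)
$P 42 + C = \left(-86\right) 42 + \frac{49 \sqrt{118}}{59} = -3612 + \frac{49 \sqrt{118}}{59}$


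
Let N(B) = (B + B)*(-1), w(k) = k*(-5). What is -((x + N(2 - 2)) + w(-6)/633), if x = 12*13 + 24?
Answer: -37990/211 ≈ -180.05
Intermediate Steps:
w(k) = -5*k
N(B) = -2*B (N(B) = (2*B)*(-1) = -2*B)
x = 180 (x = 156 + 24 = 180)
-((x + N(2 - 2)) + w(-6)/633) = -((180 - 2*(2 - 2)) - 5*(-6)/633) = -((180 - 2*0) + 30*(1/633)) = -((180 + 0) + 10/211) = -(180 + 10/211) = -1*37990/211 = -37990/211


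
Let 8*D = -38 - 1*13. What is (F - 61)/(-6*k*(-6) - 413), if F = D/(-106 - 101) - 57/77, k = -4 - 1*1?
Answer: 2622899/25204872 ≈ 0.10406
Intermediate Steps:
D = -51/8 (D = (-38 - 1*13)/8 = (-38 - 13)/8 = (⅛)*(-51) = -51/8 ≈ -6.3750)
k = -5 (k = -4 - 1 = -5)
F = -30155/42504 (F = -51/(8*(-106 - 101)) - 57/77 = -51/8/(-207) - 57*1/77 = -51/8*(-1/207) - 57/77 = 17/552 - 57/77 = -30155/42504 ≈ -0.70946)
(F - 61)/(-6*k*(-6) - 413) = (-30155/42504 - 61)/(-6*(-5)*(-6) - 413) = -2622899/(42504*(30*(-6) - 413)) = -2622899/(42504*(-180 - 413)) = -2622899/42504/(-593) = -2622899/42504*(-1/593) = 2622899/25204872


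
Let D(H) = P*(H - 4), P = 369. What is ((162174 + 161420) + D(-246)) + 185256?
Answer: 416600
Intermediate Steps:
D(H) = -1476 + 369*H (D(H) = 369*(H - 4) = 369*(-4 + H) = -1476 + 369*H)
((162174 + 161420) + D(-246)) + 185256 = ((162174 + 161420) + (-1476 + 369*(-246))) + 185256 = (323594 + (-1476 - 90774)) + 185256 = (323594 - 92250) + 185256 = 231344 + 185256 = 416600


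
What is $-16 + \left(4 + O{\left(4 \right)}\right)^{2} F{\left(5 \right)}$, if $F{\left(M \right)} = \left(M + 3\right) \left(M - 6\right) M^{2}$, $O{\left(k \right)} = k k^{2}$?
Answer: $-924816$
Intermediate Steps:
$O{\left(k \right)} = k^{3}$
$F{\left(M \right)} = M^{2} \left(-6 + M\right) \left(3 + M\right)$ ($F{\left(M \right)} = \left(3 + M\right) \left(-6 + M\right) M^{2} = \left(-6 + M\right) \left(3 + M\right) M^{2} = M^{2} \left(-6 + M\right) \left(3 + M\right)$)
$-16 + \left(4 + O{\left(4 \right)}\right)^{2} F{\left(5 \right)} = -16 + \left(4 + 4^{3}\right)^{2} \cdot 5^{2} \left(-18 + 5^{2} - 15\right) = -16 + \left(4 + 64\right)^{2} \cdot 25 \left(-18 + 25 - 15\right) = -16 + 68^{2} \cdot 25 \left(-8\right) = -16 + 4624 \left(-200\right) = -16 - 924800 = -924816$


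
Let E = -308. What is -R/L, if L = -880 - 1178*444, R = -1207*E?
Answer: 92939/130978 ≈ 0.70958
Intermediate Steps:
R = 371756 (R = -1207*(-308) = 371756)
L = -523912 (L = -880 - 523032 = -523912)
-R/L = -371756/(-523912) = -371756*(-1)/523912 = -1*(-92939/130978) = 92939/130978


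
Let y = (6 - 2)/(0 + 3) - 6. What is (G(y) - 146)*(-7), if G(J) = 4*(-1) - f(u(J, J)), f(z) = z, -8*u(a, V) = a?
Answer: 12649/12 ≈ 1054.1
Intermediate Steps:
u(a, V) = -a/8
y = -14/3 (y = 4/3 - 6 = -14/3 ≈ -4.6667)
G(J) = -4 + J/8 (G(J) = 4*(-1) - (-1)*J/8 = -4 + J/8)
(G(y) - 146)*(-7) = ((-4 + (⅛)*(-14/3)) - 146)*(-7) = ((-4 - 7/12) - 146)*(-7) = (-55/12 - 146)*(-7) = -1807/12*(-7) = 12649/12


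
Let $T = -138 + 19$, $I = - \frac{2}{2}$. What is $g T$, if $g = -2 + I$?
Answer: $357$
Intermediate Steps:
$I = -1$ ($I = \left(-2\right) \frac{1}{2} = -1$)
$T = -119$
$g = -3$ ($g = -2 - 1 = -3$)
$g T = \left(-3\right) \left(-119\right) = 357$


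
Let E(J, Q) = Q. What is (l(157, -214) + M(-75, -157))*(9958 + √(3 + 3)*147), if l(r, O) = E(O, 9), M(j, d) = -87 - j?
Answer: -29874 - 441*√6 ≈ -30954.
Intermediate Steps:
l(r, O) = 9
(l(157, -214) + M(-75, -157))*(9958 + √(3 + 3)*147) = (9 + (-87 - 1*(-75)))*(9958 + √(3 + 3)*147) = (9 + (-87 + 75))*(9958 + √6*147) = (9 - 12)*(9958 + 147*√6) = -3*(9958 + 147*√6) = -29874 - 441*√6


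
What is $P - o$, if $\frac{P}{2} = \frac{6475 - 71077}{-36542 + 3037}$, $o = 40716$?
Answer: $- \frac{1364060376}{33505} \approx -40712.0$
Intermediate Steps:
$P = \frac{129204}{33505}$ ($P = 2 \frac{6475 - 71077}{-36542 + 3037} = 2 \left(- \frac{64602}{-33505}\right) = 2 \left(\left(-64602\right) \left(- \frac{1}{33505}\right)\right) = 2 \cdot \frac{64602}{33505} = \frac{129204}{33505} \approx 3.8563$)
$P - o = \frac{129204}{33505} - 40716 = - \frac{1364060376}{33505}$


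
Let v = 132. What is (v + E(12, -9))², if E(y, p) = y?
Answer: 20736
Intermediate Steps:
(v + E(12, -9))² = (132 + 12)² = 144² = 20736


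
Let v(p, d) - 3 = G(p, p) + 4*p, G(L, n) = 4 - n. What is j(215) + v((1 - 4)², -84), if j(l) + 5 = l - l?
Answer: 29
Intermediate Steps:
v(p, d) = 7 + 3*p (v(p, d) = 3 + ((4 - p) + 4*p) = 3 + (4 + 3*p) = 7 + 3*p)
j(l) = -5 (j(l) = -5 + (l - l) = -5 + 0 = -5)
j(215) + v((1 - 4)², -84) = -5 + (7 + 3*(1 - 4)²) = -5 + (7 + 3*(-3)²) = -5 + (7 + 3*9) = -5 + (7 + 27) = -5 + 34 = 29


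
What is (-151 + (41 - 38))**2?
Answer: 21904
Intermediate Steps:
(-151 + (41 - 38))**2 = (-151 + 3)**2 = (-148)**2 = 21904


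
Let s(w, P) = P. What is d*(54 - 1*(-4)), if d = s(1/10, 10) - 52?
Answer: -2436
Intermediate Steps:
d = -42 (d = 10 - 52 = -42)
d*(54 - 1*(-4)) = -42*(54 - 1*(-4)) = -42*(54 + 4) = -42*58 = -2436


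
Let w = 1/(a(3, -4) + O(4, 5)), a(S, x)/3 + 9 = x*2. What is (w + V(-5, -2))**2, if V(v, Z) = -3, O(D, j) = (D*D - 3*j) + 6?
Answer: 17689/1936 ≈ 9.1369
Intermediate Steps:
O(D, j) = 6 + D**2 - 3*j (O(D, j) = (D**2 - 3*j) + 6 = 6 + D**2 - 3*j)
a(S, x) = -27 + 6*x (a(S, x) = -27 + 3*(x*2) = -27 + 3*(2*x) = -27 + 6*x)
w = -1/44 (w = 1/((-27 + 6*(-4)) + (6 + 4**2 - 3*5)) = 1/((-27 - 24) + (6 + 16 - 15)) = 1/(-51 + 7) = 1/(-44) = -1/44 ≈ -0.022727)
(w + V(-5, -2))**2 = (-1/44 - 3)**2 = (-133/44)**2 = 17689/1936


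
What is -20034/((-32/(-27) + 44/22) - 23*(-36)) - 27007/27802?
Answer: -1117478095/44566606 ≈ -25.074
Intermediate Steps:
-20034/((-32/(-27) + 44/22) - 23*(-36)) - 27007/27802 = -20034/((-32*(-1/27) + 44*(1/22)) + 828) - 27007*1/27802 = -20034/((32/27 + 2) + 828) - 27007/27802 = -20034/(86/27 + 828) - 27007/27802 = -20034/22442/27 - 27007/27802 = -20034*27/22442 - 27007/27802 = -38637/1603 - 27007/27802 = -1117478095/44566606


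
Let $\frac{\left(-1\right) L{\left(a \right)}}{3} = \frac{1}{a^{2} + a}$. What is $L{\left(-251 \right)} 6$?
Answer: $- \frac{9}{31375} \approx -0.00028685$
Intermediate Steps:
$L{\left(a \right)} = - \frac{3}{a + a^{2}}$ ($L{\left(a \right)} = - \frac{3}{a^{2} + a} = - \frac{3}{a + a^{2}}$)
$L{\left(-251 \right)} 6 = - \frac{3}{\left(-251\right) \left(1 - 251\right)} 6 = \left(-3\right) \left(- \frac{1}{251}\right) \frac{1}{-250} \cdot 6 = \left(-3\right) \left(- \frac{1}{251}\right) \left(- \frac{1}{250}\right) 6 = \left(- \frac{3}{62750}\right) 6 = - \frac{9}{31375}$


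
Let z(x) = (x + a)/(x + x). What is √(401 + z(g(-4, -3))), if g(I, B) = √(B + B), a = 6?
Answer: √(1606 - 2*I*√6)/2 ≈ 20.037 - 0.030561*I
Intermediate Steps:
g(I, B) = √2*√B (g(I, B) = √(2*B) = √2*√B)
z(x) = (6 + x)/(2*x) (z(x) = (x + 6)/(x + x) = (6 + x)/((2*x)) = (6 + x)*(1/(2*x)) = (6 + x)/(2*x))
√(401 + z(g(-4, -3))) = √(401 + (6 + √2*√(-3))/(2*((√2*√(-3))))) = √(401 + (6 + √2*(I*√3))/(2*((√2*(I*√3))))) = √(401 + (6 + I*√6)/(2*((I*√6)))) = √(401 + (-I*√6/6)*(6 + I*√6)/2) = √(401 - I*√6*(6 + I*√6)/12)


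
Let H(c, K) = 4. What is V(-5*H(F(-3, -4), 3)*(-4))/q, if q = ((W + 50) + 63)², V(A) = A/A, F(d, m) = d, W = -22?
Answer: 1/8281 ≈ 0.00012076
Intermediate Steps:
V(A) = 1
q = 8281 (q = ((-22 + 50) + 63)² = (28 + 63)² = 91² = 8281)
V(-5*H(F(-3, -4), 3)*(-4))/q = 1/8281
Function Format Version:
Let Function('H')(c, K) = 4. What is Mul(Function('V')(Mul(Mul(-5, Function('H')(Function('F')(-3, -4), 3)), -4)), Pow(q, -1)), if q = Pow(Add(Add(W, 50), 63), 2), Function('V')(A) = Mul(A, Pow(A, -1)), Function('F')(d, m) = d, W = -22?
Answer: Rational(1, 8281) ≈ 0.00012076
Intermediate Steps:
Function('V')(A) = 1
q = 8281 (q = Pow(Add(Add(-22, 50), 63), 2) = Pow(Add(28, 63), 2) = Pow(91, 2) = 8281)
Mul(Function('V')(Mul(Mul(-5, Function('H')(Function('F')(-3, -4), 3)), -4)), Pow(q, -1)) = Mul(1, Pow(8281, -1)) = Mul(1, Rational(1, 8281)) = Rational(1, 8281)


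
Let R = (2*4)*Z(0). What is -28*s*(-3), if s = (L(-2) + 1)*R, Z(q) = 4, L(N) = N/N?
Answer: 5376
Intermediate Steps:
L(N) = 1
R = 32 (R = (2*4)*4 = 8*4 = 32)
s = 64 (s = (1 + 1)*32 = 2*32 = 64)
-28*s*(-3) = -28*64*(-3) = -1792*(-3) = 5376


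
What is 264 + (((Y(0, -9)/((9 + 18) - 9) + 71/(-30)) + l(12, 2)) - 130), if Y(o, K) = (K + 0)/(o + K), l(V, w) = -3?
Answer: 5791/45 ≈ 128.69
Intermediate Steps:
Y(o, K) = K/(K + o)
264 + (((Y(0, -9)/((9 + 18) - 9) + 71/(-30)) + l(12, 2)) - 130) = 264 + ((((-9/(-9 + 0))/((9 + 18) - 9) + 71/(-30)) - 3) - 130) = 264 + ((((-9/(-9))/(27 - 9) + 71*(-1/30)) - 3) - 130) = 264 + (((-9*(-1/9)/18 - 71/30) - 3) - 130) = 264 + (((1*(1/18) - 71/30) - 3) - 130) = 264 + (((1/18 - 71/30) - 3) - 130) = 264 + ((-104/45 - 3) - 130) = 264 + (-239/45 - 130) = 264 - 6089/45 = 5791/45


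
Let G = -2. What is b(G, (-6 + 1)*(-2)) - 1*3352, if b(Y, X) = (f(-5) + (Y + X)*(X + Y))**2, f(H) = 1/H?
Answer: 17961/25 ≈ 718.44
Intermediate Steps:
b(Y, X) = (-1/5 + (X + Y)**2)**2 (b(Y, X) = (1/(-5) + (Y + X)*(X + Y))**2 = (-1/5 + (X + Y)*(X + Y))**2 = (-1/5 + (X + Y)**2)**2)
b(G, (-6 + 1)*(-2)) - 1*3352 = (-1 + 5*((-6 + 1)*(-2) - 2)**2)**2/25 - 1*3352 = (-1 + 5*(-5*(-2) - 2)**2)**2/25 - 3352 = (-1 + 5*(10 - 2)**2)**2/25 - 3352 = (-1 + 5*8**2)**2/25 - 3352 = (-1 + 5*64)**2/25 - 3352 = (-1 + 320)**2/25 - 3352 = (1/25)*319**2 - 3352 = (1/25)*101761 - 3352 = 101761/25 - 3352 = 17961/25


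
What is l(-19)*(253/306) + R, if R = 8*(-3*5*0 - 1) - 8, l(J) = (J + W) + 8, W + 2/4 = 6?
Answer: -12575/612 ≈ -20.547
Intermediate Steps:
W = 11/2 (W = -1/2 + 6 = 11/2 ≈ 5.5000)
l(J) = 27/2 + J (l(J) = (J + 11/2) + 8 = (11/2 + J) + 8 = 27/2 + J)
R = -16 (R = 8*(-15*0 - 1) - 8 = 8*(0 - 1) - 8 = 8*(-1) - 8 = -8 - 8 = -16)
l(-19)*(253/306) + R = (27/2 - 19)*(253/306) - 16 = -2783/(2*306) - 16 = -11/2*253/306 - 16 = -2783/612 - 16 = -12575/612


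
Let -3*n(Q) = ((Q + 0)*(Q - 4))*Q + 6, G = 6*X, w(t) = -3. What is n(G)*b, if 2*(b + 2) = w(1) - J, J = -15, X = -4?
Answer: 21496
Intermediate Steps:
G = -24 (G = 6*(-4) = -24)
n(Q) = -2 - Q**2*(-4 + Q)/3 (n(Q) = -(((Q + 0)*(Q - 4))*Q + 6)/3 = -((Q*(-4 + Q))*Q + 6)/3 = -(Q**2*(-4 + Q) + 6)/3 = -(6 + Q**2*(-4 + Q))/3 = -2 - Q**2*(-4 + Q)/3)
b = 4 (b = -2 + (-3 - 1*(-15))/2 = -2 + (-3 + 15)/2 = -2 + (1/2)*12 = -2 + 6 = 4)
n(G)*b = (-2 - 1/3*(-24)**3 + (4/3)*(-24)**2)*4 = (-2 - 1/3*(-13824) + (4/3)*576)*4 = (-2 + 4608 + 768)*4 = 5374*4 = 21496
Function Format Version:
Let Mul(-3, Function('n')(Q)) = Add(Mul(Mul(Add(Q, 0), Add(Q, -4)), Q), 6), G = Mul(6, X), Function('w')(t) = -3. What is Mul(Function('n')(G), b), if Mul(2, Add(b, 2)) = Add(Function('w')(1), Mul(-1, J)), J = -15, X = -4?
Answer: 21496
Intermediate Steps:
G = -24 (G = Mul(6, -4) = -24)
Function('n')(Q) = Add(-2, Mul(Rational(-1, 3), Pow(Q, 2), Add(-4, Q))) (Function('n')(Q) = Mul(Rational(-1, 3), Add(Mul(Mul(Add(Q, 0), Add(Q, -4)), Q), 6)) = Mul(Rational(-1, 3), Add(Mul(Mul(Q, Add(-4, Q)), Q), 6)) = Mul(Rational(-1, 3), Add(Mul(Pow(Q, 2), Add(-4, Q)), 6)) = Mul(Rational(-1, 3), Add(6, Mul(Pow(Q, 2), Add(-4, Q)))) = Add(-2, Mul(Rational(-1, 3), Pow(Q, 2), Add(-4, Q))))
b = 4 (b = Add(-2, Mul(Rational(1, 2), Add(-3, Mul(-1, -15)))) = Add(-2, Mul(Rational(1, 2), Add(-3, 15))) = Add(-2, Mul(Rational(1, 2), 12)) = Add(-2, 6) = 4)
Mul(Function('n')(G), b) = Mul(Add(-2, Mul(Rational(-1, 3), Pow(-24, 3)), Mul(Rational(4, 3), Pow(-24, 2))), 4) = Mul(Add(-2, Mul(Rational(-1, 3), -13824), Mul(Rational(4, 3), 576)), 4) = Mul(Add(-2, 4608, 768), 4) = Mul(5374, 4) = 21496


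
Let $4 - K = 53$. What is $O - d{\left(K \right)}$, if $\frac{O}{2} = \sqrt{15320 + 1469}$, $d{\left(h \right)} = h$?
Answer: $49 + 2 \sqrt{16789} \approx 308.14$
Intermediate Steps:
$K = -49$ ($K = 4 - 53 = -49$)
$O = 2 \sqrt{16789}$ ($O = 2 \sqrt{15320 + 1469} = 2 \sqrt{16789} \approx 259.14$)
$O - d{\left(K \right)} = 2 \sqrt{16789} - -49 = 2 \sqrt{16789} + 49 = 49 + 2 \sqrt{16789}$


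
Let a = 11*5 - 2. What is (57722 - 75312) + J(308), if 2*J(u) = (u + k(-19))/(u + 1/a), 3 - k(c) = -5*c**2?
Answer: -287100676/16325 ≈ -17587.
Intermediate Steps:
k(c) = 3 + 5*c**2 (k(c) = 3 - (-5)*c**2 = 3 + 5*c**2)
a = 53 (a = 55 - 2 = 53)
J(u) = (1808 + u)/(2*(1/53 + u)) (J(u) = ((u + (3 + 5*(-19)**2))/(u + 1/53))/2 = ((u + (3 + 5*361))/(u + 1/53))/2 = ((u + (3 + 1805))/(1/53 + u))/2 = ((u + 1808)/(1/53 + u))/2 = ((1808 + u)/(1/53 + u))/2 = (1808 + u)/(2*(1/53 + u)))
(57722 - 75312) + J(308) = (57722 - 75312) + 53*(1808 + 308)/(2*(1 + 53*308)) = -17590 + (53/2)*2116/(1 + 16324) = -17590 + (53/2)*2116/16325 = -17590 + (53/2)*(1/16325)*2116 = -17590 + 56074/16325 = -287100676/16325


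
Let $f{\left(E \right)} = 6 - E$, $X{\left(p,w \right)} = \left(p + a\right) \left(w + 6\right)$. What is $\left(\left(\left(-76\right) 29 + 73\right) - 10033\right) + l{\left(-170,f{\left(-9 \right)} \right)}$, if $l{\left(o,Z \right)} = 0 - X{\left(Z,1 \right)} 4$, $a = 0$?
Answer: $-12584$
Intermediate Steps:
$X{\left(p,w \right)} = p \left(6 + w\right)$ ($X{\left(p,w \right)} = \left(p + 0\right) \left(w + 6\right) = p \left(6 + w\right)$)
$l{\left(o,Z \right)} = - 28 Z$ ($l{\left(o,Z \right)} = 0 - Z \left(6 + 1\right) 4 = 0 - Z 7 \cdot 4 = 0 - 7 Z 4 = 0 - 28 Z = - 28 Z$)
$\left(\left(\left(-76\right) 29 + 73\right) - 10033\right) + l{\left(-170,f{\left(-9 \right)} \right)} = \left(\left(\left(-76\right) 29 + 73\right) - 10033\right) - 28 \left(6 - -9\right) = \left(\left(-2204 + 73\right) - 10033\right) - 28 \left(6 + 9\right) = \left(-2131 - 10033\right) - 420 = -12164 - 420 = -12584$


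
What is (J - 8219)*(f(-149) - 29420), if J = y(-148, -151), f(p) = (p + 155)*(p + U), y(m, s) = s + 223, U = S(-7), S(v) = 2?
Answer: 246870394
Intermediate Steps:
U = 2
y(m, s) = 223 + s
f(p) = (2 + p)*(155 + p) (f(p) = (p + 155)*(p + 2) = (155 + p)*(2 + p) = (2 + p)*(155 + p))
J = 72 (J = 223 - 151 = 72)
(J - 8219)*(f(-149) - 29420) = (72 - 8219)*((310 + (-149)**2 + 157*(-149)) - 29420) = -8147*((310 + 22201 - 23393) - 29420) = -8147*(-882 - 29420) = -8147*(-30302) = 246870394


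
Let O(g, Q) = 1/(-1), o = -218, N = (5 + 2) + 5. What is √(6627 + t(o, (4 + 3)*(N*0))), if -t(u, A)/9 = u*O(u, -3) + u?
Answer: 47*√3 ≈ 81.406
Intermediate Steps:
N = 12 (N = 7 + 5 = 12)
O(g, Q) = -1
t(u, A) = 0 (t(u, A) = -9*(u*(-1) + u) = -9*(-u + u) = -9*0 = 0)
√(6627 + t(o, (4 + 3)*(N*0))) = √(6627 + 0) = √6627 = 47*√3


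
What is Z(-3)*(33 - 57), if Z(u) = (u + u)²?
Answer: -864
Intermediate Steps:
Z(u) = 4*u² (Z(u) = (2*u)² = 4*u²)
Z(-3)*(33 - 57) = (4*(-3)²)*(33 - 57) = (4*9)*(-24) = 36*(-24) = -864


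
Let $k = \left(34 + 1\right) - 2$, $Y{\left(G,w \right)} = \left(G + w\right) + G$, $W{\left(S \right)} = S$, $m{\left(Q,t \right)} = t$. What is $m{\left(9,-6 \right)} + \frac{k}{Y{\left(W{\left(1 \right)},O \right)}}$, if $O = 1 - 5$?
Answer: $- \frac{45}{2} \approx -22.5$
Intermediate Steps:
$O = -4$
$Y{\left(G,w \right)} = w + 2 G$
$k = 33$ ($k = 35 - 2 = 33$)
$m{\left(9,-6 \right)} + \frac{k}{Y{\left(W{\left(1 \right)},O \right)}} = -6 + \frac{33}{-4 + 2 \cdot 1} = -6 + \frac{33}{-4 + 2} = -6 + \frac{33}{-2} = -6 + 33 \left(- \frac{1}{2}\right) = -6 - \frac{33}{2} = - \frac{45}{2}$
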